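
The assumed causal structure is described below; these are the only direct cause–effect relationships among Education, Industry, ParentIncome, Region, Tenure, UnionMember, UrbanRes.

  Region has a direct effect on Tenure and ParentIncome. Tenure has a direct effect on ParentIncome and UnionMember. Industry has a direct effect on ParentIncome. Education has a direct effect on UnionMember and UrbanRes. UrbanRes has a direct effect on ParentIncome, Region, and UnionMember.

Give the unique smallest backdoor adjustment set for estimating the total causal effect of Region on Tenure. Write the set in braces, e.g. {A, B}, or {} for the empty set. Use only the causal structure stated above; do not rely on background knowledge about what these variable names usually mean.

{}

Variables eligible for adjustment (non-descendants of Region, excluding Region and Tenure): {Education, Industry, UrbanRes}.
Backdoor paths from Region to Tenure:
  P1: Region <- UrbanRes <- Education -> UnionMember <- Tenure
  P2: Region <- UrbanRes -> UnionMember <- Tenure
  P3: Region <- UrbanRes -> ParentIncome <- Tenure
Each backdoor path contains an unconditioned collider, so every path is already blocked with the empty conditioning set:
  P1: blocked at collider UnionMember (neither it nor any descendant is in the conditioning set).
  P2: blocked at collider UnionMember (neither it nor any descendant is in the conditioning set).
  P3: blocked at collider ParentIncome (neither it nor any descendant is in the conditioning set).
The empty set is therefore the unique smallest valid set.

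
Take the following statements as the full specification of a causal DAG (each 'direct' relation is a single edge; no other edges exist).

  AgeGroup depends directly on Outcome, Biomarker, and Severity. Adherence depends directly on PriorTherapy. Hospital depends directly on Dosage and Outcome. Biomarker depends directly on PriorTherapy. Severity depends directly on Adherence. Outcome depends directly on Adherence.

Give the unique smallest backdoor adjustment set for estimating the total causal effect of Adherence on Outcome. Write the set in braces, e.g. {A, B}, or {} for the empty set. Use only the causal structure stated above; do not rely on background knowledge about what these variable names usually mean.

Variables eligible for adjustment (non-descendants of Adherence, excluding Adherence and Outcome): {Biomarker, Dosage, PriorTherapy}.
Backdoor paths from Adherence to Outcome:
  P1: Adherence <- PriorTherapy -> Biomarker -> AgeGroup <- Outcome
Each backdoor path contains an unconditioned collider, so every path is already blocked with the empty conditioning set:
  P1: blocked at collider AgeGroup (neither it nor any descendant is in the conditioning set).
The empty set is therefore the unique smallest valid set.

{}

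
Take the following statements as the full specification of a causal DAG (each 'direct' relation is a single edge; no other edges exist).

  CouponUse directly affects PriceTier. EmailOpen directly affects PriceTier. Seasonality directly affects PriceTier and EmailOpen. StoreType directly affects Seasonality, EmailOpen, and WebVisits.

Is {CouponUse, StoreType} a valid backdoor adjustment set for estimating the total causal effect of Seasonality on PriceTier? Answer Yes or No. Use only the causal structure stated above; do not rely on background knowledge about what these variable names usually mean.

Backdoor paths from Seasonality to PriceTier (paths whose first edge points into Seasonality):
  P1: Seasonality <- StoreType -> EmailOpen -> PriceTier
Condition 1 (no descendant of Seasonality in the set): holds — descendants of Seasonality are {EmailOpen, PriceTier}; none are in {CouponUse, StoreType}.
Condition 2 (every backdoor path blocked by {CouponUse, StoreType}):
  P1: blocked at fork node StoreType ∈ conditioning set.
{CouponUse, StoreType} satisfies the backdoor criterion.

Yes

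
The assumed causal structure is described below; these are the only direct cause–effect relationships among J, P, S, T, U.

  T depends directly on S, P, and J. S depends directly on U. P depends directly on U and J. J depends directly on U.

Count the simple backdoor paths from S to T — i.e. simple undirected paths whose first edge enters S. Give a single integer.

A backdoor path from S to T is any simple undirected path whose first edge points into S (i.e. leaves S via a parent).
Parents of S: {U}.
Enumerating:
  P1: S <- U -> J -> P -> T
  P2: S <- U -> J -> T
  P3: S <- U -> P <- J -> T
  P4: S <- U -> P -> T
That exhausts the simple backdoor paths. Count: 4.

4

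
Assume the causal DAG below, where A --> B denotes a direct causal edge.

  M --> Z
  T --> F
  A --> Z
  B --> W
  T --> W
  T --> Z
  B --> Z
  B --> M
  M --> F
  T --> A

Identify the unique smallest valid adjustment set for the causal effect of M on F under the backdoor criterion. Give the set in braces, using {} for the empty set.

Variables eligible for adjustment (non-descendants of M, excluding M and F): {A, B, T, W}.
Backdoor paths from M to F:
  P1: M <- B -> W <- T -> F
  P2: M <- B -> Z <- T -> F
  P3: M <- B -> Z <- A <- T -> F
Each backdoor path contains an unconditioned collider, so every path is already blocked with the empty conditioning set:
  P1: blocked at collider W (neither it nor any descendant is in the conditioning set).
  P2: blocked at collider Z (neither it nor any descendant is in the conditioning set).
  P3: blocked at collider Z (neither it nor any descendant is in the conditioning set).
The empty set is therefore the unique smallest valid set.

{}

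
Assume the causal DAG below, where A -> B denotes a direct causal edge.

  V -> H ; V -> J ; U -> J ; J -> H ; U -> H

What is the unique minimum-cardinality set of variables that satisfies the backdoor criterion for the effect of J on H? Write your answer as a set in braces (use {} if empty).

Variables eligible for adjustment (non-descendants of J, excluding J and H): {U, V}.
Backdoor paths from J to H:
  P1: J <- U -> H
  P2: J <- V -> H
The empty set is not sufficient: P1 (J <- U -> H) has no collider blocking it and no conditioned non-collider, so it is open.
Try {U, V}:
  P1: blocked at fork node U ∈ conditioning set.
  P2: blocked at fork node V ∈ conditioning set.
{U, V} contains no descendant of J and blocks every backdoor path.
Every element of {U, V} is needed (dropping U leaves P1 open; dropping V leaves P2 open), so no proper subset is valid.
Among all size-2 subsets of the eligible variables, only {U, V} blocks every backdoor path, so it is the unique smallest valid adjustment set.

{U, V}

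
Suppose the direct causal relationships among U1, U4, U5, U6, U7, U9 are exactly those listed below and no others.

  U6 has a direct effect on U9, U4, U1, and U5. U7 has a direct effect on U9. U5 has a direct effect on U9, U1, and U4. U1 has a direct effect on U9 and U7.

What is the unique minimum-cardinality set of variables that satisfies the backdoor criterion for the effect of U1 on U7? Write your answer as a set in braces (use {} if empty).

Variables eligible for adjustment (non-descendants of U1, excluding U1 and U7): {U4, U5, U6}.
Backdoor paths from U1 to U7:
  P1: U1 <- U6 -> U5 -> U9 <- U7
  P2: U1 <- U6 -> U4 <- U5 -> U9 <- U7
  P3: U1 <- U6 -> U9 <- U7
  P4: U1 <- U5 <- U6 -> U9 <- U7
  P5: U1 <- U5 -> U4 <- U6 -> U9 <- U7
  P6: U1 <- U5 -> U9 <- U7
Each backdoor path contains an unconditioned collider, so every path is already blocked with the empty conditioning set:
  P1: blocked at collider U9 (neither it nor any descendant is in the conditioning set).
  P2: blocked at collider U4 (neither it nor any descendant is in the conditioning set).
  P3: blocked at collider U9 (neither it nor any descendant is in the conditioning set).
  P4: blocked at collider U9 (neither it nor any descendant is in the conditioning set).
  P5: blocked at collider U4 (neither it nor any descendant is in the conditioning set).
  P6: blocked at collider U9 (neither it nor any descendant is in the conditioning set).
The empty set is therefore the unique smallest valid set.

{}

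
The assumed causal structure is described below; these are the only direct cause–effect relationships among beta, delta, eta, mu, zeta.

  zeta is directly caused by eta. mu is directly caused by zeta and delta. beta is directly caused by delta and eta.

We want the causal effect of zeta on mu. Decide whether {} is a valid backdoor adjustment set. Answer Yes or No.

Yes

Backdoor paths from zeta to mu (paths whose first edge points into zeta):
  P1: zeta <- eta -> beta <- delta -> mu
Condition 1 (no descendant of zeta in the set): holds — descendants of zeta are {mu}; none are in {}.
Condition 2 (every backdoor path blocked by {}):
  P1: blocked at collider beta (neither it nor any descendant is in the conditioning set).
{} satisfies the backdoor criterion.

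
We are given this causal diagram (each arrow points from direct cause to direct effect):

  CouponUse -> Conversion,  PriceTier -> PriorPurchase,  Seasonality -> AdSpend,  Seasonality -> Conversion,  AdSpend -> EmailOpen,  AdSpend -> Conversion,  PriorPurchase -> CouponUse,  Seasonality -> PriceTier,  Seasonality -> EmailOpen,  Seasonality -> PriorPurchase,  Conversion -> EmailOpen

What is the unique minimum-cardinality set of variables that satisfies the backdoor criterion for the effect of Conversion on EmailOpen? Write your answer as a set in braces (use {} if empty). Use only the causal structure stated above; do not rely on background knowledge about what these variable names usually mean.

Variables eligible for adjustment (non-descendants of Conversion, excluding Conversion and EmailOpen): {AdSpend, CouponUse, PriceTier, PriorPurchase, Seasonality}.
Backdoor paths from Conversion to EmailOpen:
  P1: Conversion <- Seasonality -> AdSpend -> EmailOpen
  P2: Conversion <- Seasonality -> EmailOpen
  P3: Conversion <- AdSpend <- Seasonality -> EmailOpen
  P4: Conversion <- AdSpend -> EmailOpen
  P5: Conversion <- CouponUse <- PriorPurchase <- Seasonality -> AdSpend -> EmailOpen
  P6: Conversion <- CouponUse <- PriorPurchase <- Seasonality -> EmailOpen
  P7: Conversion <- CouponUse <- PriorPurchase <- PriceTier <- Seasonality -> AdSpend -> EmailOpen
  P8: Conversion <- CouponUse <- PriorPurchase <- PriceTier <- Seasonality -> EmailOpen
The empty set is not sufficient: P1 (Conversion <- Seasonality -> AdSpend -> EmailOpen) has no collider blocking it and no conditioned non-collider, so it is open.
Try {AdSpend, Seasonality}:
  P1: blocked at fork node Seasonality ∈ conditioning set.
  P2: blocked at fork node Seasonality ∈ conditioning set.
  P3: blocked at chain node AdSpend ∈ conditioning set.
  P4: blocked at fork node AdSpend ∈ conditioning set.
  P5: blocked at fork node Seasonality ∈ conditioning set.
  P6: blocked at fork node Seasonality ∈ conditioning set.
  P7: blocked at fork node Seasonality ∈ conditioning set.
  P8: blocked at fork node Seasonality ∈ conditioning set.
{AdSpend, Seasonality} contains no descendant of Conversion and blocks every backdoor path.
Every element of {AdSpend, Seasonality} is needed (dropping AdSpend leaves P4 open; dropping Seasonality leaves P2 open), so no proper subset is valid.
Among all size-2 subsets of the eligible variables, only {AdSpend, Seasonality} blocks every backdoor path, so it is the unique smallest valid adjustment set.

{AdSpend, Seasonality}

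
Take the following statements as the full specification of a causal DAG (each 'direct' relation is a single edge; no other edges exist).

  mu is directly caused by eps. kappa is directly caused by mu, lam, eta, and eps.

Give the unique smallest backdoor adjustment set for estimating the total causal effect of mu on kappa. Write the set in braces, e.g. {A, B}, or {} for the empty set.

Variables eligible for adjustment (non-descendants of mu, excluding mu and kappa): {eps, eta, lam}.
Backdoor paths from mu to kappa:
  P1: mu <- eps -> kappa
The empty set is not sufficient: P1 (mu <- eps -> kappa) has no collider blocking it and no conditioned non-collider, so it is open.
Try {eps}:
  P1: blocked at fork node eps ∈ conditioning set.
{eps} contains no descendant of mu and blocks every backdoor path.
No other singleton works — e.g. {lam} leaves P1 open — so {eps} is the unique smallest valid adjustment set.

{eps}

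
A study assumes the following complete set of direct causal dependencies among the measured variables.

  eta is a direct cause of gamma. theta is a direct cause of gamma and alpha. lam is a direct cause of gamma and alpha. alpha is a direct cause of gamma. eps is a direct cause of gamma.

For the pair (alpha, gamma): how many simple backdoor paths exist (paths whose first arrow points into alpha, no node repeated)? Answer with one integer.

2

A backdoor path from alpha to gamma is any simple undirected path whose first edge points into alpha (i.e. leaves alpha via a parent).
Parents of alpha: {lam, theta}.
Enumerating:
  P1: alpha <- lam -> gamma
  P2: alpha <- theta -> gamma
That exhausts the simple backdoor paths. Count: 2.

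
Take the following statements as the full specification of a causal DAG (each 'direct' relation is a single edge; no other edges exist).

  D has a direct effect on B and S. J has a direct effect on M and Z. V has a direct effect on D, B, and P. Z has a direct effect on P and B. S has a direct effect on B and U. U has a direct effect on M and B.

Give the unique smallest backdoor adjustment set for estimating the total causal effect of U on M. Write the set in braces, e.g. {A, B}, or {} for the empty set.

{}

Variables eligible for adjustment (non-descendants of U, excluding U and M): {D, J, P, S, V, Z}.
Backdoor paths from U to M:
  P1: U <- S <- D <- V -> B <- Z <- J -> M
  P2: U <- S <- D <- V -> P <- Z <- J -> M
  P3: U <- S <- D -> B <- V -> P <- Z <- J -> M
  P4: U <- S <- D -> B <- Z <- J -> M
  P5: U <- S -> B <- V -> P <- Z <- J -> M
  P6: U <- S -> B <- D <- V -> P <- Z <- J -> M
  P7: U <- S -> B <- Z <- J -> M
Each backdoor path contains an unconditioned collider, so every path is already blocked with the empty conditioning set:
  P1: blocked at collider B (neither it nor any descendant is in the conditioning set).
  P2: blocked at collider P (neither it nor any descendant is in the conditioning set).
  P3: blocked at collider B (neither it nor any descendant is in the conditioning set).
  P4: blocked at collider B (neither it nor any descendant is in the conditioning set).
  P5: blocked at collider B (neither it nor any descendant is in the conditioning set).
  P6: blocked at collider B (neither it nor any descendant is in the conditioning set).
  P7: blocked at collider B (neither it nor any descendant is in the conditioning set).
The empty set is therefore the unique smallest valid set.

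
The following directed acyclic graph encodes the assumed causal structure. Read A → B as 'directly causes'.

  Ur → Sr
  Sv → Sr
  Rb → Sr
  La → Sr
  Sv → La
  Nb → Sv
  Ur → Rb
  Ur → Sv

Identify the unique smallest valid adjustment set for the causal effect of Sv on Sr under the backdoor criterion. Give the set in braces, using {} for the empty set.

{Ur}

Variables eligible for adjustment (non-descendants of Sv, excluding Sv and Sr): {Nb, Rb, Ur}.
Backdoor paths from Sv to Sr:
  P1: Sv <- Ur -> Rb -> Sr
  P2: Sv <- Ur -> Sr
The empty set is not sufficient: P1 (Sv <- Ur -> Rb -> Sr) has no collider blocking it and no conditioned non-collider, so it is open.
Try {Ur}:
  P1: blocked at fork node Ur ∈ conditioning set.
  P2: blocked at fork node Ur ∈ conditioning set.
{Ur} contains no descendant of Sv and blocks every backdoor path.
No other singleton works — e.g. {Nb} leaves P1 open — so {Ur} is the unique smallest valid adjustment set.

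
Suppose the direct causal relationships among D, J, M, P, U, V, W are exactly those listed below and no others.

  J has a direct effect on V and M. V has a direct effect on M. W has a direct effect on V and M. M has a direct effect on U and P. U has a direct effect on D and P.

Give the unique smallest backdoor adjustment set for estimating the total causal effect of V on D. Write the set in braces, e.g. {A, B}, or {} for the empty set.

Variables eligible for adjustment (non-descendants of V, excluding V and D): {J, W}.
Backdoor paths from V to D:
  P1: V <- W -> M -> U -> D
  P2: V <- W -> M -> P <- U -> D
  P3: V <- J -> M -> U -> D
  P4: V <- J -> M -> P <- U -> D
The empty set is not sufficient: P1 (V <- W -> M -> U -> D) has no collider blocking it and no conditioned non-collider, so it is open.
Try {J, W}:
  P1: blocked at fork node W ∈ conditioning set.
  P2: blocked at fork node W ∈ conditioning set.
  P3: blocked at fork node J ∈ conditioning set.
  P4: blocked at fork node J ∈ conditioning set.
{J, W} contains no descendant of V and blocks every backdoor path.
Every element of {J, W} is needed (dropping J leaves P3 open; dropping W leaves P1 open), so no proper subset is valid.
Among all size-2 subsets of the eligible variables, only {J, W} blocks every backdoor path, so it is the unique smallest valid adjustment set.

{J, W}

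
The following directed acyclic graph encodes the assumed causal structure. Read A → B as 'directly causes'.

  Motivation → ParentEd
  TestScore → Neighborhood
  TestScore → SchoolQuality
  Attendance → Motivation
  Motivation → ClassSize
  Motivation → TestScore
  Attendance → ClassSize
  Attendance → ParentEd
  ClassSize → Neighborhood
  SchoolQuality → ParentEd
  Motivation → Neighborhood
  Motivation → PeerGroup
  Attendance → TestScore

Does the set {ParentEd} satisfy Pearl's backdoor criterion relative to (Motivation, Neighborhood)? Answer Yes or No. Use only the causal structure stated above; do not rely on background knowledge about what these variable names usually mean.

No

Backdoor paths from Motivation to Neighborhood (paths whose first edge points into Motivation):
  P1: Motivation <- Attendance -> TestScore -> Neighborhood
  P2: Motivation <- Attendance -> ClassSize -> Neighborhood
  P3: Motivation <- Attendance -> ParentEd <- SchoolQuality <- TestScore -> Neighborhood
Condition 1 (no descendant of Motivation in the set): FAILS — ParentEd is a descendant of Motivation.
Condition 2 (every backdoor path blocked by {ParentEd}):
  P1: open — no interior node is in the conditioning set.
  P2: open — no interior node is in the conditioning set.
  P3: open — collider(s) ParentEd are conditioned on (or have a conditioned descendant) and no non-collider on the path is in the set.
{ParentEd} does not satisfy the backdoor criterion.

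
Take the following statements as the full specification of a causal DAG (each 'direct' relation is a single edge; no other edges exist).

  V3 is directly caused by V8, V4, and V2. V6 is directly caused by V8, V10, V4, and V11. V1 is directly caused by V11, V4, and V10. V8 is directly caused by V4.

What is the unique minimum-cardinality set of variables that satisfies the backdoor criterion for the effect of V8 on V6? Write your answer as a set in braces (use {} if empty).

{V4}

Variables eligible for adjustment (non-descendants of V8, excluding V8 and V6): {V1, V10, V11, V2, V4}.
Backdoor paths from V8 to V6:
  P1: V8 <- V4 -> V6
  P2: V8 <- V4 -> V1 <- V10 -> V6
  P3: V8 <- V4 -> V1 <- V11 -> V6
The empty set is not sufficient: P1 (V8 <- V4 -> V6) has no collider blocking it and no conditioned non-collider, so it is open.
Try {V4}:
  P1: blocked at fork node V4 ∈ conditioning set.
  P2: blocked at fork node V4 ∈ conditioning set.
  P3: blocked at fork node V4 ∈ conditioning set.
{V4} contains no descendant of V8 and blocks every backdoor path.
No other singleton works — e.g. {V2} leaves P1 open — so {V4} is the unique smallest valid adjustment set.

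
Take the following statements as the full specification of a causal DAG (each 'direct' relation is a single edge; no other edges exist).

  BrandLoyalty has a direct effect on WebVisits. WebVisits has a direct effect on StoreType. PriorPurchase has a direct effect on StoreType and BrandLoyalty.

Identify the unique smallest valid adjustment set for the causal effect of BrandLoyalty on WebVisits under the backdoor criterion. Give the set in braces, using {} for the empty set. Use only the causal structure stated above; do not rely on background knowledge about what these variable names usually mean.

{}

Variables eligible for adjustment (non-descendants of BrandLoyalty, excluding BrandLoyalty and WebVisits): {PriorPurchase}.
Backdoor paths from BrandLoyalty to WebVisits:
  P1: BrandLoyalty <- PriorPurchase -> StoreType <- WebVisits
Each backdoor path contains an unconditioned collider, so every path is already blocked with the empty conditioning set:
  P1: blocked at collider StoreType (neither it nor any descendant is in the conditioning set).
The empty set is therefore the unique smallest valid set.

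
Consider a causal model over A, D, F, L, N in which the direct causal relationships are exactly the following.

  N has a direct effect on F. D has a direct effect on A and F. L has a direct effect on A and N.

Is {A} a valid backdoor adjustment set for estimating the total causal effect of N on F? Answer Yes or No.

Backdoor paths from N to F (paths whose first edge points into N):
  P1: N <- L -> A <- D -> F
Condition 1 (no descendant of N in the set): holds — descendants of N are {F}; none are in {A}.
Condition 2 (every backdoor path blocked by {A}):
  P1: open — collider(s) A are conditioned on (or have a conditioned descendant) and no non-collider on the path is in the set.
{A} does not satisfy the backdoor criterion.

No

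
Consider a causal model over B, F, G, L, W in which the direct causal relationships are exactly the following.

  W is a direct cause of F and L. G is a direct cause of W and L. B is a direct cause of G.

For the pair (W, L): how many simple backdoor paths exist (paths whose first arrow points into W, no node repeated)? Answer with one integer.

A backdoor path from W to L is any simple undirected path whose first edge points into W (i.e. leaves W via a parent).
Parents of W: {G}.
Enumerating:
  P1: W <- G -> L
That exhausts the simple backdoor paths. Count: 1.

1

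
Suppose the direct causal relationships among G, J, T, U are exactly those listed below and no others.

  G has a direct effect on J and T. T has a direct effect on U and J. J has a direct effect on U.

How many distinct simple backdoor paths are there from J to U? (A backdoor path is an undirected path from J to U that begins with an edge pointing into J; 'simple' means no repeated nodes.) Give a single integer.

2

A backdoor path from J to U is any simple undirected path whose first edge points into J (i.e. leaves J via a parent).
Parents of J: {G, T}.
Enumerating:
  P1: J <- G -> T -> U
  P2: J <- T -> U
That exhausts the simple backdoor paths. Count: 2.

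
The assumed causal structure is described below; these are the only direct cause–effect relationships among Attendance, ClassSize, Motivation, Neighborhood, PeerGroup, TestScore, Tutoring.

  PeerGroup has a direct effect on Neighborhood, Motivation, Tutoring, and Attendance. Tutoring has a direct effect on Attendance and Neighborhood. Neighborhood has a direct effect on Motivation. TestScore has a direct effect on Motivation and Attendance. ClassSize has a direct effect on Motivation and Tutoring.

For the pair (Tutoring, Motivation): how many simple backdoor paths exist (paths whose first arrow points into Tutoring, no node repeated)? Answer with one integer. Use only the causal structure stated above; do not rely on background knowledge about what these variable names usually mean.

A backdoor path from Tutoring to Motivation is any simple undirected path whose first edge points into Tutoring (i.e. leaves Tutoring via a parent).
Parents of Tutoring: {ClassSize, PeerGroup}.
Enumerating:
  P1: Tutoring <- PeerGroup -> Neighborhood -> Motivation
  P2: Tutoring <- PeerGroup -> Motivation
  P3: Tutoring <- PeerGroup -> Attendance <- TestScore -> Motivation
  P4: Tutoring <- ClassSize -> Motivation
That exhausts the simple backdoor paths. Count: 4.

4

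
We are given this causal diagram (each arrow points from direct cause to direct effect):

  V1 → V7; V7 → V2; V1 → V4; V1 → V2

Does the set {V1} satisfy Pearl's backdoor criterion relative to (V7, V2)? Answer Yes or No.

Yes

Backdoor paths from V7 to V2 (paths whose first edge points into V7):
  P1: V7 <- V1 -> V2
Condition 1 (no descendant of V7 in the set): holds — descendants of V7 are {V2}; none are in {V1}.
Condition 2 (every backdoor path blocked by {V1}):
  P1: blocked at fork node V1 ∈ conditioning set.
{V1} satisfies the backdoor criterion.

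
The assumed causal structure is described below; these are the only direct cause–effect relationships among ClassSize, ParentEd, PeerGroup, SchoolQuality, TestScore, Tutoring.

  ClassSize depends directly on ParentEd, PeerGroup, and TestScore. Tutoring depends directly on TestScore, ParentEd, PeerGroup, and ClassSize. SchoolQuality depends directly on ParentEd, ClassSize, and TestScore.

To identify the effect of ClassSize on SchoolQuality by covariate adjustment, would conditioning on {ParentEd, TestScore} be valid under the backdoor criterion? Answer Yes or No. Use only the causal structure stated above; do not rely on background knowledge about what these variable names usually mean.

Backdoor paths from ClassSize to SchoolQuality (paths whose first edge points into ClassSize):
  P1: ClassSize <- PeerGroup -> Tutoring <- ParentEd -> SchoolQuality
  P2: ClassSize <- PeerGroup -> Tutoring <- TestScore -> SchoolQuality
  P3: ClassSize <- ParentEd -> SchoolQuality
  P4: ClassSize <- ParentEd -> Tutoring <- TestScore -> SchoolQuality
  P5: ClassSize <- TestScore -> SchoolQuality
  P6: ClassSize <- TestScore -> Tutoring <- ParentEd -> SchoolQuality
Condition 1 (no descendant of ClassSize in the set): holds — descendants of ClassSize are {SchoolQuality, Tutoring}; none are in {ParentEd, TestScore}.
Condition 2 (every backdoor path blocked by {ParentEd, TestScore}):
  P1: blocked at collider Tutoring (neither it nor any descendant is in the conditioning set).
  P2: blocked at collider Tutoring (neither it nor any descendant is in the conditioning set).
  P3: blocked at fork node ParentEd ∈ conditioning set.
  P4: blocked at fork node ParentEd ∈ conditioning set.
  P5: blocked at fork node TestScore ∈ conditioning set.
  P6: blocked at fork node TestScore ∈ conditioning set.
{ParentEd, TestScore} satisfies the backdoor criterion.

Yes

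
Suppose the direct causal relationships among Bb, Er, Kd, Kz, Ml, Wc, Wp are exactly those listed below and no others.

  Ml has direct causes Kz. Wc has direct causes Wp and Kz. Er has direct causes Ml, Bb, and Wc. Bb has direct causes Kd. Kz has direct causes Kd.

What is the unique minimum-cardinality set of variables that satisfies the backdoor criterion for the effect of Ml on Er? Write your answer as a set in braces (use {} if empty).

{Kz}

Variables eligible for adjustment (non-descendants of Ml, excluding Ml and Er): {Bb, Kd, Kz, Wc, Wp}.
Backdoor paths from Ml to Er:
  P1: Ml <- Kz <- Kd -> Bb -> Er
  P2: Ml <- Kz -> Wc -> Er
The empty set is not sufficient: P1 (Ml <- Kz <- Kd -> Bb -> Er) has no collider blocking it and no conditioned non-collider, so it is open.
Try {Kz}:
  P1: blocked at chain node Kz ∈ conditioning set.
  P2: blocked at fork node Kz ∈ conditioning set.
{Kz} contains no descendant of Ml and blocks every backdoor path.
No other singleton works — e.g. {Kd} leaves P2 open — so {Kz} is the unique smallest valid adjustment set.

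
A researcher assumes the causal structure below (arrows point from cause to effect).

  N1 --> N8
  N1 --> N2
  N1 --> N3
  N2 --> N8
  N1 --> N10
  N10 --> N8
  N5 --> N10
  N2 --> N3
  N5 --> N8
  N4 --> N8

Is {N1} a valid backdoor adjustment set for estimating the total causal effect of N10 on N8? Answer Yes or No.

No

Backdoor paths from N10 to N8 (paths whose first edge points into N10):
  P1: N10 <- N5 -> N8
  P2: N10 <- N1 -> N2 -> N8
  P3: N10 <- N1 -> N8
  P4: N10 <- N1 -> N3 <- N2 -> N8
Condition 1 (no descendant of N10 in the set): holds — descendants of N10 are {N8}; none are in {N1}.
Condition 2 (every backdoor path blocked by {N1}):
  P1: open — no interior node is in the conditioning set.
  P2: blocked at fork node N1 ∈ conditioning set.
  P3: blocked at fork node N1 ∈ conditioning set.
  P4: blocked at fork node N1 ∈ conditioning set.
{N1} does not satisfy the backdoor criterion.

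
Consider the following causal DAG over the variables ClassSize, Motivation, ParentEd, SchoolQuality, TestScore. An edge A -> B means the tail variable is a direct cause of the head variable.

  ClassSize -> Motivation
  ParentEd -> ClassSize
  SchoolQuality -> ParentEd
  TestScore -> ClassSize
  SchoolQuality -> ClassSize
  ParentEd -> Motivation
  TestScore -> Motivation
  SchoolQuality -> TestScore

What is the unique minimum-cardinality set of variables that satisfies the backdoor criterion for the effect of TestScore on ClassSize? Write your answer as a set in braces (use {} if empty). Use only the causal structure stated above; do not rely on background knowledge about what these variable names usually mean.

{SchoolQuality}

Variables eligible for adjustment (non-descendants of TestScore, excluding TestScore and ClassSize): {ParentEd, SchoolQuality}.
Backdoor paths from TestScore to ClassSize:
  P1: TestScore <- SchoolQuality -> ParentEd -> ClassSize
  P2: TestScore <- SchoolQuality -> ParentEd -> Motivation <- ClassSize
  P3: TestScore <- SchoolQuality -> ClassSize
The empty set is not sufficient: P1 (TestScore <- SchoolQuality -> ParentEd -> ClassSize) has no collider blocking it and no conditioned non-collider, so it is open.
Try {SchoolQuality}:
  P1: blocked at fork node SchoolQuality ∈ conditioning set.
  P2: blocked at fork node SchoolQuality ∈ conditioning set.
  P3: blocked at fork node SchoolQuality ∈ conditioning set.
{SchoolQuality} contains no descendant of TestScore and blocks every backdoor path.
No other singleton works — e.g. {ParentEd} leaves P3 open — so {SchoolQuality} is the unique smallest valid adjustment set.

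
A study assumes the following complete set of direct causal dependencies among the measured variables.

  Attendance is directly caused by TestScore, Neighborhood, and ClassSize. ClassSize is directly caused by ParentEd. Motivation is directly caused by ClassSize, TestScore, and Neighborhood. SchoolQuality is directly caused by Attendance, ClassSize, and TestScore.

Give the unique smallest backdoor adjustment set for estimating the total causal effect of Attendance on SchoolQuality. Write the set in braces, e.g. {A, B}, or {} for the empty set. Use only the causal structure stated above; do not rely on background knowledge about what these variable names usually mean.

{ClassSize, TestScore}

Variables eligible for adjustment (non-descendants of Attendance, excluding Attendance and SchoolQuality): {ClassSize, Motivation, Neighborhood, ParentEd, TestScore}.
Backdoor paths from Attendance to SchoolQuality:
  P1: Attendance <- Neighborhood -> Motivation <- TestScore -> SchoolQuality
  P2: Attendance <- Neighborhood -> Motivation <- ClassSize -> SchoolQuality
  P3: Attendance <- TestScore -> Motivation <- ClassSize -> SchoolQuality
  P4: Attendance <- TestScore -> SchoolQuality
  P5: Attendance <- ClassSize -> Motivation <- TestScore -> SchoolQuality
  P6: Attendance <- ClassSize -> SchoolQuality
The empty set is not sufficient: P4 (Attendance <- TestScore -> SchoolQuality) has no collider blocking it and no conditioned non-collider, so it is open.
Try {ClassSize, TestScore}:
  P1: blocked at collider Motivation (neither it nor any descendant is in the conditioning set).
  P2: blocked at collider Motivation (neither it nor any descendant is in the conditioning set).
  P3: blocked at fork node TestScore ∈ conditioning set.
  P4: blocked at fork node TestScore ∈ conditioning set.
  P5: blocked at fork node ClassSize ∈ conditioning set.
  P6: blocked at fork node ClassSize ∈ conditioning set.
{ClassSize, TestScore} contains no descendant of Attendance and blocks every backdoor path.
Every element of {ClassSize, TestScore} is needed (dropping ClassSize leaves P6 open; dropping TestScore leaves P4 open), so no proper subset is valid.
Among all size-2 subsets of the eligible variables, only {ClassSize, TestScore} blocks every backdoor path, so it is the unique smallest valid adjustment set.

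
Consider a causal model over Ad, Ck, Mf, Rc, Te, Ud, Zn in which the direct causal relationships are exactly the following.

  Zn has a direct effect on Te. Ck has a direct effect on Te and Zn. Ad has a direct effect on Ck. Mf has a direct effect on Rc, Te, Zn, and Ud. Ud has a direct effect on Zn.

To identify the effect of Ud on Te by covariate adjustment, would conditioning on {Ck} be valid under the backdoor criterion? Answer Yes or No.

Backdoor paths from Ud to Te (paths whose first edge points into Ud):
  P1: Ud <- Mf -> Zn <- Ck -> Te
  P2: Ud <- Mf -> Zn -> Te
  P3: Ud <- Mf -> Te
Condition 1 (no descendant of Ud in the set): holds — descendants of Ud are {Te, Zn}; none are in {Ck}.
Condition 2 (every backdoor path blocked by {Ck}):
  P1: blocked at collider Zn (neither it nor any descendant is in the conditioning set).
  P2: open — no interior node is in the conditioning set.
  P3: open — no interior node is in the conditioning set.
{Ck} does not satisfy the backdoor criterion.

No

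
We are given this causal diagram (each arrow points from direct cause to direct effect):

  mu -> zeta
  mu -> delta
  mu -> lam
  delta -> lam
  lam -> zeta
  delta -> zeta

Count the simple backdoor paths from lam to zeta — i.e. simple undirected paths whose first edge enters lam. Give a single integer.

A backdoor path from lam to zeta is any simple undirected path whose first edge points into lam (i.e. leaves lam via a parent).
Parents of lam: {delta, mu}.
Enumerating:
  P1: lam <- mu -> delta -> zeta
  P2: lam <- mu -> zeta
  P3: lam <- delta <- mu -> zeta
  P4: lam <- delta -> zeta
That exhausts the simple backdoor paths. Count: 4.

4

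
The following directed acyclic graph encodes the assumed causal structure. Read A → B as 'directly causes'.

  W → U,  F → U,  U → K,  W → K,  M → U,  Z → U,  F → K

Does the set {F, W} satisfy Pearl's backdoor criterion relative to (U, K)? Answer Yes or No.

Backdoor paths from U to K (paths whose first edge points into U):
  P1: U <- W -> K
  P2: U <- F -> K
Condition 1 (no descendant of U in the set): holds — descendants of U are {K}; none are in {F, W}.
Condition 2 (every backdoor path blocked by {F, W}):
  P1: blocked at fork node W ∈ conditioning set.
  P2: blocked at fork node F ∈ conditioning set.
{F, W} satisfies the backdoor criterion.

Yes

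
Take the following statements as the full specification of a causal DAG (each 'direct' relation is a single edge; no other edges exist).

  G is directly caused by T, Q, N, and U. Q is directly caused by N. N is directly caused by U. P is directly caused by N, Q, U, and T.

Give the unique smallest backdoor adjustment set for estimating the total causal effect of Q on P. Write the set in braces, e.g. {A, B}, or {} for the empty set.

{N}

Variables eligible for adjustment (non-descendants of Q, excluding Q and P): {N, T, U}.
Backdoor paths from Q to P:
  P1: Q <- N <- U -> G <- T -> P
  P2: Q <- N <- U -> P
  P3: Q <- N -> G <- T -> P
  P4: Q <- N -> G <- U -> P
  P5: Q <- N -> P
The empty set is not sufficient: P2 (Q <- N <- U -> P) has no collider blocking it and no conditioned non-collider, so it is open.
Try {N}:
  P1: blocked at chain node N ∈ conditioning set.
  P2: blocked at chain node N ∈ conditioning set.
  P3: blocked at fork node N ∈ conditioning set.
  P4: blocked at fork node N ∈ conditioning set.
  P5: blocked at fork node N ∈ conditioning set.
{N} contains no descendant of Q and blocks every backdoor path.
No other singleton works — e.g. {T} leaves P2 open — so {N} is the unique smallest valid adjustment set.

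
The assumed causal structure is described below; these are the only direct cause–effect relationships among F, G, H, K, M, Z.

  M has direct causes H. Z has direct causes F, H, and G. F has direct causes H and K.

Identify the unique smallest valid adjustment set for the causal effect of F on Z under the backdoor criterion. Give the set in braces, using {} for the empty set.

{H}

Variables eligible for adjustment (non-descendants of F, excluding F and Z): {G, H, K, M}.
Backdoor paths from F to Z:
  P1: F <- H -> Z
The empty set is not sufficient: P1 (F <- H -> Z) has no collider blocking it and no conditioned non-collider, so it is open.
Try {H}:
  P1: blocked at fork node H ∈ conditioning set.
{H} contains no descendant of F and blocks every backdoor path.
No other singleton works — e.g. {K} leaves P1 open — so {H} is the unique smallest valid adjustment set.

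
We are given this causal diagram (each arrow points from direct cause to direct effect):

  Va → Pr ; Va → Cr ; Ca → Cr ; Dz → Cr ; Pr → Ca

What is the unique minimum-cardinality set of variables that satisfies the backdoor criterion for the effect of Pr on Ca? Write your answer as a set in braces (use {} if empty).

Variables eligible for adjustment (non-descendants of Pr, excluding Pr and Ca): {Dz, Va}.
Backdoor paths from Pr to Ca:
  P1: Pr <- Va -> Cr <- Ca
Each backdoor path contains an unconditioned collider, so every path is already blocked with the empty conditioning set:
  P1: blocked at collider Cr (neither it nor any descendant is in the conditioning set).
The empty set is therefore the unique smallest valid set.

{}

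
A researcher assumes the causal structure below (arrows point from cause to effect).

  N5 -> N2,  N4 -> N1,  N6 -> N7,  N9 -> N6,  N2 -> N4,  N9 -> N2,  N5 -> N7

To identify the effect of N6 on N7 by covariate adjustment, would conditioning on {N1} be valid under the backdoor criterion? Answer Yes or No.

Backdoor paths from N6 to N7 (paths whose first edge points into N6):
  P1: N6 <- N9 -> N2 <- N5 -> N7
Condition 1 (no descendant of N6 in the set): holds — descendants of N6 are {N7}; none are in {N1}.
Condition 2 (every backdoor path blocked by {N1}):
  P1: open — collider(s) N2 are conditioned on (or have a conditioned descendant) and no non-collider on the path is in the set.
{N1} does not satisfy the backdoor criterion.

No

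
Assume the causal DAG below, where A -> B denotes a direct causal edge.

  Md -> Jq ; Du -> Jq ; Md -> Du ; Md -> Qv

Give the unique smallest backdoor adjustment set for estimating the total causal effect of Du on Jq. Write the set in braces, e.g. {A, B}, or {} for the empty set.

{Md}

Variables eligible for adjustment (non-descendants of Du, excluding Du and Jq): {Md, Qv}.
Backdoor paths from Du to Jq:
  P1: Du <- Md -> Jq
The empty set is not sufficient: P1 (Du <- Md -> Jq) has no collider blocking it and no conditioned non-collider, so it is open.
Try {Md}:
  P1: blocked at fork node Md ∈ conditioning set.
{Md} contains no descendant of Du and blocks every backdoor path.
No other singleton works — e.g. {Qv} leaves P1 open — so {Md} is the unique smallest valid adjustment set.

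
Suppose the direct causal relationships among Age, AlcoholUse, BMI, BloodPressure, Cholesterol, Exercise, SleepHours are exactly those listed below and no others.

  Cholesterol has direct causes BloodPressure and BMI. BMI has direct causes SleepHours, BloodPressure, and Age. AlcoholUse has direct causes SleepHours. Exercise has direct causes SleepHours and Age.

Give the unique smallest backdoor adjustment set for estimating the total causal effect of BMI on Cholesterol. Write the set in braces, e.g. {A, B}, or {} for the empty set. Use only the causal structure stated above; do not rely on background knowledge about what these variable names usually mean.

Variables eligible for adjustment (non-descendants of BMI, excluding BMI and Cholesterol): {Age, AlcoholUse, BloodPressure, Exercise, SleepHours}.
Backdoor paths from BMI to Cholesterol:
  P1: BMI <- BloodPressure -> Cholesterol
The empty set is not sufficient: P1 (BMI <- BloodPressure -> Cholesterol) has no collider blocking it and no conditioned non-collider, so it is open.
Try {BloodPressure}:
  P1: blocked at fork node BloodPressure ∈ conditioning set.
{BloodPressure} contains no descendant of BMI and blocks every backdoor path.
No other singleton works — e.g. {SleepHours} leaves P1 open — so {BloodPressure} is the unique smallest valid adjustment set.

{BloodPressure}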